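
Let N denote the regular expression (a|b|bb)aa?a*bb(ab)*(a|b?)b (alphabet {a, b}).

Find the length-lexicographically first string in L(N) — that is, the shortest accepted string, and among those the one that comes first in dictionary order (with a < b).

By inspection of the expression, no string of length less than 5 matches, and aabbb is the lexicographically first match of length 5.

aabbb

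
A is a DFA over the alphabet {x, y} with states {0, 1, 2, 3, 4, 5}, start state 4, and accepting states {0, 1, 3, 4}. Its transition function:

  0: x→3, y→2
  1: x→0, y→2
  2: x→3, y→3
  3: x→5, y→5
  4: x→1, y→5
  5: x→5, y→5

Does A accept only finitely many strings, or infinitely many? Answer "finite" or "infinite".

finite

The useful states (reachable from 4 and able to reach an accepting state) are {0, 1, 2, 3, 4}.
Restricted to these states the transition graph has no cycle, so every accepting path has bounded length and L is finite.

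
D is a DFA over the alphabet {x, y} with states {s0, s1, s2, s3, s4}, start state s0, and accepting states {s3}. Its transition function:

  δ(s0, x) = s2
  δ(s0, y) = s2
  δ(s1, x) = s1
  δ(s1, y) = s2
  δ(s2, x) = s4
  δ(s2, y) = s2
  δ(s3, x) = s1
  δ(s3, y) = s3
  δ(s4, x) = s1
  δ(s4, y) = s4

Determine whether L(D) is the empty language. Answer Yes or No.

Yes

The states reachable from the start state are {s0, s1, s2, s4}.
None of the accepting states {s3} is reachable, so no string is accepted and L(D) = ∅.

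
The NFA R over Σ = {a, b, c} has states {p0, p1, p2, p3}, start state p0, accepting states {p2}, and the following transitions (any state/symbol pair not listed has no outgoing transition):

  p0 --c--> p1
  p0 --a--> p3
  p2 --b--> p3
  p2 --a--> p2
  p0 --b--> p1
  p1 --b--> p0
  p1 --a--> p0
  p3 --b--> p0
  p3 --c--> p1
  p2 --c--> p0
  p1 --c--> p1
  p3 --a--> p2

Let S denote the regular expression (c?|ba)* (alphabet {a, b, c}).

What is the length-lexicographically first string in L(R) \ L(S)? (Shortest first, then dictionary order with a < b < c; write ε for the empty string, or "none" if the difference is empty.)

aa

The string aa is accepted by R but not by S.
No shorter string lies in the difference, and aa is the lexicographically first length-2 string in L(R) \ L(S).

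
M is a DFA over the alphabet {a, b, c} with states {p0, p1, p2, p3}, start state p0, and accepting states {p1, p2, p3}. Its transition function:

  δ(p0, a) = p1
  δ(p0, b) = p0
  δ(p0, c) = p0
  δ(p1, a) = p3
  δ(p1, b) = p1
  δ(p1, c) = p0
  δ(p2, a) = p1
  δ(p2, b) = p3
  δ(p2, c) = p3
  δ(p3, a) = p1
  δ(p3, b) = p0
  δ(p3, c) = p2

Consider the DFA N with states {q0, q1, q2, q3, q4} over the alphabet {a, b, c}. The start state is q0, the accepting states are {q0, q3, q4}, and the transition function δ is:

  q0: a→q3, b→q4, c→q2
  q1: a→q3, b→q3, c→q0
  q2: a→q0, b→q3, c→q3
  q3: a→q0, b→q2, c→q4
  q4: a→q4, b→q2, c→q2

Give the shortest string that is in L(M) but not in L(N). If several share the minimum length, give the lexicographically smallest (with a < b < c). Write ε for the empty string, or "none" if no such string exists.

The string ab is accepted by M but not by N.
No shorter string lies in the difference, and ab is the lexicographically first length-2 string in L(M) \ L(N).

ab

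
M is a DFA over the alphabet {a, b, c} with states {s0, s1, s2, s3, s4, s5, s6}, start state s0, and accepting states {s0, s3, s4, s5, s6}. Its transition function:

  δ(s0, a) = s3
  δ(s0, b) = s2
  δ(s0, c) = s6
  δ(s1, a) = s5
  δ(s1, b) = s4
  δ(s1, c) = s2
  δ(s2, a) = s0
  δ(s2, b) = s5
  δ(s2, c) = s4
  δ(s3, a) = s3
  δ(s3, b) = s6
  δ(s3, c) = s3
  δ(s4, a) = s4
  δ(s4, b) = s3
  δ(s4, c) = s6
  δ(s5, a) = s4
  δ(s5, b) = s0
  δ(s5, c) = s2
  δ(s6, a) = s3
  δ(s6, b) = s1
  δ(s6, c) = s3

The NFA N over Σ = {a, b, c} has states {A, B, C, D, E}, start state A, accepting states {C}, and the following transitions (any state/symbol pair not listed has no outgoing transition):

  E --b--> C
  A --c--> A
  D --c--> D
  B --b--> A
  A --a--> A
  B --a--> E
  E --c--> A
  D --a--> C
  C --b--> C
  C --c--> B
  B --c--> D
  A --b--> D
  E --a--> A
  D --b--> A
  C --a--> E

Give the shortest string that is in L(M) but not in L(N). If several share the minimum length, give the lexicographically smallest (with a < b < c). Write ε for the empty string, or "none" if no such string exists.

The empty string ε is accepted by M but not by N.
Since ε is the unique shortest string, it is the required witness.

ε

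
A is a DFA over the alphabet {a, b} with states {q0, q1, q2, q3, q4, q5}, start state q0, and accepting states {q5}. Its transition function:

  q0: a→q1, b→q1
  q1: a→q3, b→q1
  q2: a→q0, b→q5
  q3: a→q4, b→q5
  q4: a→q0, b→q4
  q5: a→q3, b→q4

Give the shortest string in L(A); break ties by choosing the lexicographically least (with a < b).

A breadth-first search from q0 reaches an accepting state first via the path q0 → q1 → q3 → q5 on input aab.
No string of length < 3 is accepted (BFS exhausts all shorter strings without reaching an accepting state), and aab is the lexicographically least accepting string of length 3.

aab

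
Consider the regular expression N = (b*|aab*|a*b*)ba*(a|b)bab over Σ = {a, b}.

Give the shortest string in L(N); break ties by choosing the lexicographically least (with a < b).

babab

By inspection of the expression, no string of length less than 5 matches, and babab is the lexicographically first match of length 5.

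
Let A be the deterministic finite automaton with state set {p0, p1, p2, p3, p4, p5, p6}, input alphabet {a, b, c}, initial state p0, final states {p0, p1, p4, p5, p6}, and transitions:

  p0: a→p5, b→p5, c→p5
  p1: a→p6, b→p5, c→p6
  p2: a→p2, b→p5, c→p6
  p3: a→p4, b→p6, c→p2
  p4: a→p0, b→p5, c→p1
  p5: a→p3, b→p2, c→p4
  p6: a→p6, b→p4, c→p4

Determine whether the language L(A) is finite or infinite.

State p2 is reachable from the start and can reach an accepting state, and it lies on the cycle p2 → p2.
Traversing that cycle any number of times yields accepted strings of unbounded length, so the language is infinite.

infinite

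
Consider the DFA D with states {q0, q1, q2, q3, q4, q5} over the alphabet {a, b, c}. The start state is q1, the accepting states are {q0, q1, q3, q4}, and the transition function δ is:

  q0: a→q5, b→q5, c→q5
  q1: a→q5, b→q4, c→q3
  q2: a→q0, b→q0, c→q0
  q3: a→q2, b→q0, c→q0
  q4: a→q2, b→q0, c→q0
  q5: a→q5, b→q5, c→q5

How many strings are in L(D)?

The useful subgraph on states {q0, q1, q2, q3, q4} is acyclic, so L(D) is finite; the longest accepting path visits 4 useful states, giving maximum string length 3.
Counting accepting paths from q1 by length: 1 of length 0, 2 of length 1, 4 of length 2, 6 of length 3. Total 13.

13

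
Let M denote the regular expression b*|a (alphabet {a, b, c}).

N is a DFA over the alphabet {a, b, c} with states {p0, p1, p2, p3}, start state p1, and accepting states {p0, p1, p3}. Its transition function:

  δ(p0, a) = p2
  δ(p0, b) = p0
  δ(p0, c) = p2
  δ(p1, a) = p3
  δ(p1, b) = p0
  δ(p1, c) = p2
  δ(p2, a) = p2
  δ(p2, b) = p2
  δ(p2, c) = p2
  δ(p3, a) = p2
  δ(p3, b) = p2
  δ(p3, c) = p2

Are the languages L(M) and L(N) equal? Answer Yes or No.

Yes

Converting the expression M to a DFA (subset construction, then merging equivalent states) gives the minimal DFA with states {m0, m1, m2, m3}, start state m0, accepting states {m0, m1, m2} and transitions m0: a→m1, b→m2, c→m3; m1: a→m3, b→m3, c→m3; m2: a→m3, b→m2, c→m3; m3: a→m3, b→m3, c→m3.
Exploring the product automaton M × N from the start pair (m0, p1), following both machines on each input symbol, reaches 4 state pairs: (m0, p1), (m1, p3), (m2, p0), (m3, p2).
M accepts in {m0, m1, m2} and N accepts in {p0, p1, p3}. In every reachable pair the two components are either both accepting — (m0, p1), (m1, p3), (m2, p0) — or both non-accepting, so no string is accepted by exactly one of the machines: L(M) \ L(N) and L(N) \ L(M) are both empty.
Hence every string is accepted by M iff it is accepted by N, and the two languages coincide.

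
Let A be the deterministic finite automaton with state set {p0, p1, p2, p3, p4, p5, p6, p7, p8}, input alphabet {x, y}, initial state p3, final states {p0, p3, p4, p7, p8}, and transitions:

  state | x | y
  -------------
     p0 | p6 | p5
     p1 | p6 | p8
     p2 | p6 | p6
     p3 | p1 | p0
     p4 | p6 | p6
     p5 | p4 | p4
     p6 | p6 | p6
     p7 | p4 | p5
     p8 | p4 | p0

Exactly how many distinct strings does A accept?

The useful subgraph on states {p0, p1, p3, p4, p5, p8} is acyclic, so L(A) is finite; the longest accepting path visits 6 useful states, giving maximum string length 5.
Counting accepting paths from p3 by length: 1 of length 0, 1 of length 1, 1 of length 2, 4 of length 3, 2 of length 5. Total 9.

9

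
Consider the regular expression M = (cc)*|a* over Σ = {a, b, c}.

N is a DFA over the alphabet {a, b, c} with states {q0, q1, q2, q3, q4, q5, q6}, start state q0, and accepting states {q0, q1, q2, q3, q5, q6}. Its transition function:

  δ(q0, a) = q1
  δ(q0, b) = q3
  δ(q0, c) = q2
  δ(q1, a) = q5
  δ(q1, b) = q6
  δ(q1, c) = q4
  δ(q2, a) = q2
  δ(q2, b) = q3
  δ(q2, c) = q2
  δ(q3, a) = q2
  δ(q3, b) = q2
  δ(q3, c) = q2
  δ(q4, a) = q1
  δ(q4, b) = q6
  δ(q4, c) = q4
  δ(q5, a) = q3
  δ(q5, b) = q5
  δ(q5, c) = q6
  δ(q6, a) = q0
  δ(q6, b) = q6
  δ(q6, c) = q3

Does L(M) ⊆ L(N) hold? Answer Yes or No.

Yes

Converting the expression M to a DFA (subset construction, then merging equivalent states) gives the minimal DFA with states {m0, m1, m2, m3, m4}, start state m0, accepting states {m0, m1, m4} and transitions m0: a→m1, b→m2, c→m3; m1: a→m1, b→m2, c→m2; m2: a→m2, b→m2, c→m2; m3: a→m2, b→m2, c→m4; m4: a→m2, b→m2, c→m3.
Exploring the product automaton M × N from the start pair (m0, q0), following both machines on each input symbol, reaches 14 state pairs: (m0, q0), (m1, q1), (m2, q3), (m3, q2), (m1, q5), (m2, q6), (m2, q4), (m2, q2), (m4, q2), (m1, q3), (m2, q5), (m2, q0), (m2, q1), (m1, q2).
M accepts in {m0, m1, m4} and N accepts in {q0, q1, q2, q3, q5, q6}. The reachable pairs whose M-component is accepting are (m0, q0), (m1, q1), (m1, q5), (m4, q2), (m1, q3), (m1, q2); in each of them the N-component is accepting too, so the product for L(M) \ L(N) (M-component accepting, N-component rejecting) has no reachable accepting pair and the difference is empty.
Hence every string in L(M) is also in L(N).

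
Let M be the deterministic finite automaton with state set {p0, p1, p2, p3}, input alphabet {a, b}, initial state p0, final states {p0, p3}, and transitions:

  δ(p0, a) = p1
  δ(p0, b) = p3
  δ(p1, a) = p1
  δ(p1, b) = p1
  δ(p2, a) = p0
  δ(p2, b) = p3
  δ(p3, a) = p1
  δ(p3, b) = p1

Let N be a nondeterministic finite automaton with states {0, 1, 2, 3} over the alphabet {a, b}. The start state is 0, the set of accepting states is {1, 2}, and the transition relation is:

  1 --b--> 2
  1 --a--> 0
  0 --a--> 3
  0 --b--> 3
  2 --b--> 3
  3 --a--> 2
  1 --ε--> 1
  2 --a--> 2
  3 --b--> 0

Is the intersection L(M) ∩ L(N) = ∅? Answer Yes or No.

Exploring the product automaton M × N from the start pair (p0, 0), following both machines on each input symbol, reaches 5 state pairs: (p0, 0), (p1, 3), (p3, 3), (p1, 2), (p1, 0).
M accepts in {p0, p3} and N accepts in {1, 2}; no reachable pair has both components accepting, so no string drives both machines to acceptance simultaneously and L(M) ∩ L(N) = ∅.
So no string is accepted by both, and the intersection is empty.

Yes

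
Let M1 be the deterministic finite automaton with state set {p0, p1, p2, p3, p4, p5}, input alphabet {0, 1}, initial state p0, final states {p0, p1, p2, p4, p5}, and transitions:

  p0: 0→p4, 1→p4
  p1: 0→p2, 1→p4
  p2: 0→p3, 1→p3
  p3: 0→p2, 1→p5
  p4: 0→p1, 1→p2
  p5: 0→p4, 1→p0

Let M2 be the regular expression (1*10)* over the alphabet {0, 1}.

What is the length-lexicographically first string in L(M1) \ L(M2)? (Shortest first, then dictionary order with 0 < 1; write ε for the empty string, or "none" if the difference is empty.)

0

The string 0 is accepted by M1 but not by M2.
No shorter string lies in the difference, and 0 is the lexicographically first length-1 string in L(M1) \ L(M2).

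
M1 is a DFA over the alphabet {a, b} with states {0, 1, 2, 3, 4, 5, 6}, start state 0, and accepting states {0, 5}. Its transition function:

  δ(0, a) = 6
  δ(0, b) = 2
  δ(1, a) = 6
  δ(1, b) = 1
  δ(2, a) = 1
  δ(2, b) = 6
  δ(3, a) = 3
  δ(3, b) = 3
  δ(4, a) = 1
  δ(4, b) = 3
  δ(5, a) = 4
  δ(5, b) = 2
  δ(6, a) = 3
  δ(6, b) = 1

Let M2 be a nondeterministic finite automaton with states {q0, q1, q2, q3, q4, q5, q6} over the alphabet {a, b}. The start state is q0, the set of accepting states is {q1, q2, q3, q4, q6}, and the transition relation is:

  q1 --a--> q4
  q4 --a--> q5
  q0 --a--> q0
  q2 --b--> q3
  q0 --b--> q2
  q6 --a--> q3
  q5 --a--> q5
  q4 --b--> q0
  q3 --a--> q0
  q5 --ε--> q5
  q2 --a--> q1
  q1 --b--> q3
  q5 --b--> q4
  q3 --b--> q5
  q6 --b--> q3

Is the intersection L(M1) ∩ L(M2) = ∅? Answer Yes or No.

Yes

Exploring the product automaton M1 × M2 from the start pair (0, q0), following both machines on each input symbol, reaches 19 state pairs: (0, q0), (6, q0), (2, q2), (3, q0), (1, q2), (1, q1), (6, q3), (3, q2), (6, q1), (1, q3), (6, q4), (1, q5), (3, q1), (3, q3), (3, q4), (3, q5), (1, q0), (6, q5), (1, q4).
M1 accepts in {0, 5} and M2 accepts in {q1, q2, q3, q4, q6}; no reachable pair has both components accepting, so no string drives both machines to acceptance simultaneously and L(M1) ∩ L(M2) = ∅.
So no string is accepted by both, and the intersection is empty.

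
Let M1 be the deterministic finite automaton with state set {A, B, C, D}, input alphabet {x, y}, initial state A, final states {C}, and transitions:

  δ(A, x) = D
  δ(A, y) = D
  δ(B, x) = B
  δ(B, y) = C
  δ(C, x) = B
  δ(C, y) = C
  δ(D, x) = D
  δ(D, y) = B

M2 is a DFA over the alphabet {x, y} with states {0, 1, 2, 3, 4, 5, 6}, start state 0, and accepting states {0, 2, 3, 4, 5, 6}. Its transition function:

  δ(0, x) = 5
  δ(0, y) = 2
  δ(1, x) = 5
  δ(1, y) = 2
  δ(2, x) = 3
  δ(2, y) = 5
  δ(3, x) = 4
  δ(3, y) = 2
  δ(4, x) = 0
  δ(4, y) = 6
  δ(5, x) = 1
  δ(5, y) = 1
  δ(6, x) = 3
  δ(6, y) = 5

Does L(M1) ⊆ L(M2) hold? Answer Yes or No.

The string yyy is in L(M1) but not in L(M2).
So L(M1) ⊄ L(M2).

No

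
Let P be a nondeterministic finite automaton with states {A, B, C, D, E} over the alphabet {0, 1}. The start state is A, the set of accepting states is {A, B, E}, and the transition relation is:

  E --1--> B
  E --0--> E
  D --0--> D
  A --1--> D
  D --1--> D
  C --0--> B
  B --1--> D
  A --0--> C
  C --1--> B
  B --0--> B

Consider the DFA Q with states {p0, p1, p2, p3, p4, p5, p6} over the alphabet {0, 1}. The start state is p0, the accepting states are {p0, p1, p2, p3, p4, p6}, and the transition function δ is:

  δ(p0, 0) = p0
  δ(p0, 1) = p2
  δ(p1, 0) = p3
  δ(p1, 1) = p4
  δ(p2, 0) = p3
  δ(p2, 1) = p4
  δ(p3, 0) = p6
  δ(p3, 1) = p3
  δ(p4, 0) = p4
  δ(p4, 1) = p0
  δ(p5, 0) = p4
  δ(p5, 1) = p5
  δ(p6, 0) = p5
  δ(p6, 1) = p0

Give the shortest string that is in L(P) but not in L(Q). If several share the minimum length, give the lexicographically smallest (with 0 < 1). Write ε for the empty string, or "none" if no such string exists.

The string 01000 is accepted by P but not by Q.
No shorter string lies in the difference, and 01000 is the lexicographically first length-5 string in L(P) \ L(Q).

01000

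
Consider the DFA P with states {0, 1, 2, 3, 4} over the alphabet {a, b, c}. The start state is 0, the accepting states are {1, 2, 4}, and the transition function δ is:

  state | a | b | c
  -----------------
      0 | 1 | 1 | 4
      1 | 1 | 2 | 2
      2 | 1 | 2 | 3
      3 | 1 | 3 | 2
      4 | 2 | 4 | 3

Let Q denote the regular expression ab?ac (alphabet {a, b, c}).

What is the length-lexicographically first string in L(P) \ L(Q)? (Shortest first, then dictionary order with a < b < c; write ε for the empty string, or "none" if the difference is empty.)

The string a is accepted by P but not by Q.
No shorter string lies in the difference, and a is the lexicographically first length-1 string in L(P) \ L(Q).

a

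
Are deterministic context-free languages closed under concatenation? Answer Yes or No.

No

Take L₁ = {ε, c} (finite, hence regular and DCFL) and L₂ = {c aⁿbⁿ : n≥0} ∪ {cc aⁿb²ⁿ : n≥0} (a DCFL: the number of leading c's tells the DPDA whether to pop one stack symbol per b or per two b's). Then L₁L₂ ∩ cca⁺b* = {cc aⁿbⁿ : n≥1} ∪ {cc aⁿb²ⁿ : n≥1}. If L₁L₂ were a DCFL, so would be this intersection with a regular set, and a DPDA for it started from its configuration after reading cc would accept {aⁿbⁿ : n≥1} ∪ {aⁿb²ⁿ : n≥1}, which no deterministic PDA accepts (a DPDA for it would have a single run on aⁿb²ⁿ, accepting after the prefix aⁿbⁿ and accepting again after n more b's; an ordinary PDA that simulates it on a's and b's and, at any moment when it is accepting, may switch to reading only a fresh letter d while feeding each d to the simulation as a b, would accept aⁱbʲdᵏ (k≥1) exactly when both aⁱbʲ and aⁱbʲ⁺ᵏ are in the language, i.e. its language intersected with the regular set a*b*d⁺ would be exactly {aⁿbⁿdⁿ : n≥1} — impossible, since context-free languages are closed under intersection with regular sets and {aⁿbⁿdⁿ} is not context-free). Hence L₁L₂ is not a DCFL.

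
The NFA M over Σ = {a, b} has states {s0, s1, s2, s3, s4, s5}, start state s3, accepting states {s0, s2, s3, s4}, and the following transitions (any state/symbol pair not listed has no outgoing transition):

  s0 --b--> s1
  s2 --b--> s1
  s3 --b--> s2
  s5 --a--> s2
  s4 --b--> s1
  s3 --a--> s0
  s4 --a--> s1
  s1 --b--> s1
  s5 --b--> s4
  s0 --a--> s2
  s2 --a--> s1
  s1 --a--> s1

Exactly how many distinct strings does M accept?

4

The useful subgraph on states {s0, s2, s3} is acyclic, so L(M) is finite; the longest accepting path visits 3 useful states, giving maximum string length 2.
Counting accepting paths from s3 by length: 1 of length 0, 2 of length 1, 1 of length 2. Total 4.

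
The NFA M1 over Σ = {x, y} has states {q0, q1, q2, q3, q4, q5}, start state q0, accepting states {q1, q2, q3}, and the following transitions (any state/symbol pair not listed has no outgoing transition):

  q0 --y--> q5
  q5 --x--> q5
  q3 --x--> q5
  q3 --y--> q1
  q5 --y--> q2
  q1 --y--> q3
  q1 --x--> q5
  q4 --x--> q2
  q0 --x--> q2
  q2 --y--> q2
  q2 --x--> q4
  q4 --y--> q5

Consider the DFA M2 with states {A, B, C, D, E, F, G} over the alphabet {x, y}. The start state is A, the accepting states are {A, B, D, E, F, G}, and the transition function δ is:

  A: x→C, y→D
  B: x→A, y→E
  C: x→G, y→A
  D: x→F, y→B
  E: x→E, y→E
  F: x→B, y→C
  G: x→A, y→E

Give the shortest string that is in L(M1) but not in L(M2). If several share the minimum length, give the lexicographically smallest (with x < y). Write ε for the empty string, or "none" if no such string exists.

x

The string x is accepted by M1 but not by M2.
No shorter string lies in the difference, and x is the lexicographically first length-1 string in L(M1) \ L(M2).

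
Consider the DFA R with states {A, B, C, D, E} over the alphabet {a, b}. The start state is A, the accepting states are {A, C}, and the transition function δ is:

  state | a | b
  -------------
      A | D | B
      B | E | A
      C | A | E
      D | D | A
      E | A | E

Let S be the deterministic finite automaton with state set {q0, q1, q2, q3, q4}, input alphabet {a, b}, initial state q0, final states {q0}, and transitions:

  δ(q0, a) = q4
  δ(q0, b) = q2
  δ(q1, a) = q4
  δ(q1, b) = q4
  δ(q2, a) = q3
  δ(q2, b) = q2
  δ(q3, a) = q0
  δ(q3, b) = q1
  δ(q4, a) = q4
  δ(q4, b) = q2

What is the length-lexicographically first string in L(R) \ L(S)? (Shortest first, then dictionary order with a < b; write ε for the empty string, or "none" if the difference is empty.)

The string ab is accepted by R but not by S.
No shorter string lies in the difference, and ab is the lexicographically first length-2 string in L(R) \ L(S).

ab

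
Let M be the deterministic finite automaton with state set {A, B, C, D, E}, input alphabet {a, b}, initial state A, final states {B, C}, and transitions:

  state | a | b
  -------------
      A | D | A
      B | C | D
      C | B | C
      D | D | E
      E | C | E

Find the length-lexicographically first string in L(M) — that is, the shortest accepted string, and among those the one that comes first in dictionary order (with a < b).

aba

A breadth-first search from A reaches an accepting state first via the path A → D → E → C on input aba.
No string of length < 3 is accepted (BFS exhausts all shorter strings without reaching an accepting state), and aba is the lexicographically least accepting string of length 3.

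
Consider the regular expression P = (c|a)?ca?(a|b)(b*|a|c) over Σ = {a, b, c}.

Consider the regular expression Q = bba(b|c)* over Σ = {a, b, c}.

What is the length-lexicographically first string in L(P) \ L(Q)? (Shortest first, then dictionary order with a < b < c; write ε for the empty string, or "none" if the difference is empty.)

The string ca is accepted by P but not by Q.
No shorter string lies in the difference, and ca is the lexicographically first length-2 string in L(P) \ L(Q).

ca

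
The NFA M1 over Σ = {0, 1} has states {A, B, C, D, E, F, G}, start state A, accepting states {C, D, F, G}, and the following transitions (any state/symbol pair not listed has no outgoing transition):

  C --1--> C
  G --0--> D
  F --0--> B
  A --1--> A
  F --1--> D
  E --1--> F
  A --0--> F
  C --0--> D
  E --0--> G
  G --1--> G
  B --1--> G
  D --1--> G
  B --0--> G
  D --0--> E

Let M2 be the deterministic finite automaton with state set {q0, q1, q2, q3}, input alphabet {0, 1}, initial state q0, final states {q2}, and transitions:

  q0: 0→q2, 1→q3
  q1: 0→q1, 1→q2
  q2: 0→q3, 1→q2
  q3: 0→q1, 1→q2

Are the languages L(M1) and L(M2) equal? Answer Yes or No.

The string 10 is accepted by M1 but rejected by M2.
So L(M1) ≠ L(M2).

No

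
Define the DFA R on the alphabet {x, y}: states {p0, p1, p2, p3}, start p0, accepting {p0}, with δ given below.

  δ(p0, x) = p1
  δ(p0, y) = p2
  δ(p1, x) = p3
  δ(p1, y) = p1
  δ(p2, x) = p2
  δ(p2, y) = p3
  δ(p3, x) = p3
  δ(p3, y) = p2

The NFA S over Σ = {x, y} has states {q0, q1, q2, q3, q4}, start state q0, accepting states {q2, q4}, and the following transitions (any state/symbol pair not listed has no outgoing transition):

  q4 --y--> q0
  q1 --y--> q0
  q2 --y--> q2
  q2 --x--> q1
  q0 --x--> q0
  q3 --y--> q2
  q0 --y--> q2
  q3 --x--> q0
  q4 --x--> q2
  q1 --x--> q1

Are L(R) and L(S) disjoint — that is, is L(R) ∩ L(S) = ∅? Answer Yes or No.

Exploring the product automaton R × S from the start pair (p0, q0), following both machines on each input symbol, reaches 9 state pairs: (p0, q0), (p1, q0), (p2, q2), (p3, q0), (p1, q2), (p2, q1), (p3, q2), (p3, q1), (p2, q0).
R accepts in {p0} and S accepts in {q2, q4}; no reachable pair has both components accepting, so no string drives both machines to acceptance simultaneously and L(R) ∩ L(S) = ∅.
So no string is accepted by both, and the intersection is empty.

Yes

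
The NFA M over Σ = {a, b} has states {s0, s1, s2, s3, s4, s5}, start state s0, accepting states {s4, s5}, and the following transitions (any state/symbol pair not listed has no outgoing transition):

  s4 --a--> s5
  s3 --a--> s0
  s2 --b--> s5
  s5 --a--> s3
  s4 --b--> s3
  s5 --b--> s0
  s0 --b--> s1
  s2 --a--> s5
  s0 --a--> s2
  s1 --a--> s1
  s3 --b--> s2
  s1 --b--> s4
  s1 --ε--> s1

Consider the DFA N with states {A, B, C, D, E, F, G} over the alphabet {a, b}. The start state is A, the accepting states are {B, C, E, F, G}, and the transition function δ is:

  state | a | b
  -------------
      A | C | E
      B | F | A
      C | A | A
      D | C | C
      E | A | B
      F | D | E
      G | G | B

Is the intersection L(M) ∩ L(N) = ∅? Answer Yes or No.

No

The string bb is accepted by both M and N.
Hence L(M) ∩ L(N) ≠ ∅.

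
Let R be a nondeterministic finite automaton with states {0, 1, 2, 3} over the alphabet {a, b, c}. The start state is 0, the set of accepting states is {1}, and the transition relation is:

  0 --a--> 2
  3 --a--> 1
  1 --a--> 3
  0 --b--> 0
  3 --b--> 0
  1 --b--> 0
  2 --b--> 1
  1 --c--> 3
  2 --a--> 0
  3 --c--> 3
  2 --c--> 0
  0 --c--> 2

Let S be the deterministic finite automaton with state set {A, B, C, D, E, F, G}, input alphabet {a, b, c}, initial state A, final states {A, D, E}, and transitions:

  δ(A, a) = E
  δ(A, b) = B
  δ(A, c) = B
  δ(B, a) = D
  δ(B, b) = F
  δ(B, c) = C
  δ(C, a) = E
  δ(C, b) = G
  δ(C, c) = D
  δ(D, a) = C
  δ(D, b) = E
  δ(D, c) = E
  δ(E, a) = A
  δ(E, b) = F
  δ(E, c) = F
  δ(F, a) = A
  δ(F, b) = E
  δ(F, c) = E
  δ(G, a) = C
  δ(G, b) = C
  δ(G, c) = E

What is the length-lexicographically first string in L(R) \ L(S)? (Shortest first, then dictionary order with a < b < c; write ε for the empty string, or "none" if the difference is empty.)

The string ab is accepted by R but not by S.
No shorter string lies in the difference, and ab is the lexicographically first length-2 string in L(R) \ L(S).

ab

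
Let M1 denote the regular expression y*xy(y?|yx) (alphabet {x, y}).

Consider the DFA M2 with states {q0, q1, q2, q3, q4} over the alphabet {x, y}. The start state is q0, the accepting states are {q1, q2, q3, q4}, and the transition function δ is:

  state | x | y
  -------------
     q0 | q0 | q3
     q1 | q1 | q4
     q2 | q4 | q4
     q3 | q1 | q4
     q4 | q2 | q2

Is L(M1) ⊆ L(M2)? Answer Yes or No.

Converting the expression M1 to a DFA (subset construction, then merging equivalent states) gives the minimal DFA with states {r0, r1, r2, r3, r4, r5}, start state r0, accepting states {r3, r4, r5} and transitions r0: x→r1, y→r0; r1: x→r2, y→r3; r2: x→r2, y→r2; r3: x→r2, y→r4; r4: x→r5, y→r2; r5: x→r2, y→r2.
Exploring the product automaton M1 × M2 from the start pair (r0, q0), following both machines on each input symbol, reaches 20 state pairs: (r0, q0), (r1, q0), (r0, q3), (r2, q0), (r3, q3), (r1, q1), (r0, q4), (r2, q3), (r2, q1), (r4, q4), (r3, q4), (r1, q2), (r0, q2), (r2, q4), (r5, q2), (r2, q2), (r4, q2), (r1, q4), (r5, q4), (r3, q2).
M1 accepts in {r3, r4, r5} and M2 accepts in {q1, q2, q3, q4}. The reachable pairs whose M1-component is accepting are (r3, q3), (r4, q4), (r3, q4), (r5, q2), (r4, q2), (r5, q4), (r3, q2); in each of them the M2-component is accepting too, so the product for L(M1) \ L(M2) (M1-component accepting, M2-component rejecting) has no reachable accepting pair and the difference is empty.
Hence every string in L(M1) is also in L(M2).

Yes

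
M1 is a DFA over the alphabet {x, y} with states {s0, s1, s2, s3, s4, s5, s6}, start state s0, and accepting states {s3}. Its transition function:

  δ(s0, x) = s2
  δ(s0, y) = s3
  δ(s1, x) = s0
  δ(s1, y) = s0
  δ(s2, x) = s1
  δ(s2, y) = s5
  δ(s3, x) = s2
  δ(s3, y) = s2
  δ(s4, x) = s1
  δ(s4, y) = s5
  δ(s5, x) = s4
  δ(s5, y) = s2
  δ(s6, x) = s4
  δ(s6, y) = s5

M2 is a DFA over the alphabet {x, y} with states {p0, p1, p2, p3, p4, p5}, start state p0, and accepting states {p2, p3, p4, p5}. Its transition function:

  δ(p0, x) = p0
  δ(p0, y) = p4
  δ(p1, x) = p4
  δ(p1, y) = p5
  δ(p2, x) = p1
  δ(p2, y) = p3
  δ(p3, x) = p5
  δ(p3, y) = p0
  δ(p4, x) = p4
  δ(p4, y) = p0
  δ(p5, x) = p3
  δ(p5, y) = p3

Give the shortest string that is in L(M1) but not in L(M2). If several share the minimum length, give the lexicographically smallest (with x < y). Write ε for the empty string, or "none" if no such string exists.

The string xxyy is accepted by M1 but not by M2.
No shorter string lies in the difference, and xxyy is the lexicographically first length-4 string in L(M1) \ L(M2).

xxyy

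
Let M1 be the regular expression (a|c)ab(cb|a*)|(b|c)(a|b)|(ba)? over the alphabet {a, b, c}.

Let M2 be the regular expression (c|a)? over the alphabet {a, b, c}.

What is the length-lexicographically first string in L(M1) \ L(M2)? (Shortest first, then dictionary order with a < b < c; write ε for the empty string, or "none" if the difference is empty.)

The string ba is accepted by M1 but not by M2.
No shorter string lies in the difference, and ba is the lexicographically first length-2 string in L(M1) \ L(M2).

ba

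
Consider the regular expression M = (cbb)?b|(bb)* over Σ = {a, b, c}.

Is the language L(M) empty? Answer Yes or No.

The empty string ε matches the expression, so it belongs to L(M).
Since L(M) contains at least one string, it is not empty.

No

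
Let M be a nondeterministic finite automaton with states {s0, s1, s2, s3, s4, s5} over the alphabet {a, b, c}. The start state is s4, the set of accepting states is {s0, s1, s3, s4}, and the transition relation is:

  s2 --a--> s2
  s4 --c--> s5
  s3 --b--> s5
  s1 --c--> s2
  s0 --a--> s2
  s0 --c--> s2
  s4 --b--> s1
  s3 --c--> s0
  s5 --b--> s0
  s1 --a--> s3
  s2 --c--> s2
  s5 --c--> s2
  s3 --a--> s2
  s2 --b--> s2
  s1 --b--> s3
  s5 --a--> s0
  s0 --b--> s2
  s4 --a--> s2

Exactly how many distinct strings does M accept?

12

The useful subgraph on states {s0, s1, s3, s4, s5} is acyclic, so L(M) is finite; the longest accepting path visits 5 useful states, giving maximum string length 4.
Counting accepting paths from s4 by length: 1 of length 0, 1 of length 1, 4 of length 2, 2 of length 3, 4 of length 4. Total 12.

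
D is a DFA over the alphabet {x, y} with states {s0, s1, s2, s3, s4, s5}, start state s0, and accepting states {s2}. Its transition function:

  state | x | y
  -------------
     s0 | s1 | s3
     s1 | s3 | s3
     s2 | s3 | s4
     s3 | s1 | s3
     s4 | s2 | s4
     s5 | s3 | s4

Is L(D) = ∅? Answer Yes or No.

The states reachable from the start state are {s0, s1, s3}.
None of the accepting states {s2} is reachable, so no string is accepted and L(D) = ∅.

Yes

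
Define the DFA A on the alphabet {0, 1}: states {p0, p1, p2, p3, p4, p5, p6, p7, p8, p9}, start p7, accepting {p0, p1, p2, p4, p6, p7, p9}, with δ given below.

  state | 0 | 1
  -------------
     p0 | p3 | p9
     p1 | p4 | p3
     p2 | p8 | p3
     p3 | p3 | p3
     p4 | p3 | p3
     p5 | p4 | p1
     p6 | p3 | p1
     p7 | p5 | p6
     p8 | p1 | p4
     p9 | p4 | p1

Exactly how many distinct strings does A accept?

7

The useful subgraph on states {p1, p4, p5, p6, p7} is acyclic, so L(A) is finite; the longest accepting path visits 4 useful states, giving maximum string length 3.
Counting accepting paths from p7 by length: 1 of length 0, 1 of length 1, 3 of length 2, 2 of length 3. Total 7.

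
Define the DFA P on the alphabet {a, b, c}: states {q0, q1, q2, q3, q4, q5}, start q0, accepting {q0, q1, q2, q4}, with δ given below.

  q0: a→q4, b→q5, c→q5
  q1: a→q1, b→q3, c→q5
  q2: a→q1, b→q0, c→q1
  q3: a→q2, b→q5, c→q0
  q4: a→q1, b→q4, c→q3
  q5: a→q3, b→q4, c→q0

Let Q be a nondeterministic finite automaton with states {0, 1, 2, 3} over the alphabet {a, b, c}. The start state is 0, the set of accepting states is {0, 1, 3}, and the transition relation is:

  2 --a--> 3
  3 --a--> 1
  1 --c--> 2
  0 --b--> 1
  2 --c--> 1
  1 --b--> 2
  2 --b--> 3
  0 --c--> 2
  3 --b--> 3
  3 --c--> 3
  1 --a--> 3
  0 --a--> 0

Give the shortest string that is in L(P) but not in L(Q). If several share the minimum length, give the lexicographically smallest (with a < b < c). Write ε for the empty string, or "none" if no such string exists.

The string bb is accepted by P but not by Q.
No shorter string lies in the difference, and bb is the lexicographically first length-2 string in L(P) \ L(Q).

bb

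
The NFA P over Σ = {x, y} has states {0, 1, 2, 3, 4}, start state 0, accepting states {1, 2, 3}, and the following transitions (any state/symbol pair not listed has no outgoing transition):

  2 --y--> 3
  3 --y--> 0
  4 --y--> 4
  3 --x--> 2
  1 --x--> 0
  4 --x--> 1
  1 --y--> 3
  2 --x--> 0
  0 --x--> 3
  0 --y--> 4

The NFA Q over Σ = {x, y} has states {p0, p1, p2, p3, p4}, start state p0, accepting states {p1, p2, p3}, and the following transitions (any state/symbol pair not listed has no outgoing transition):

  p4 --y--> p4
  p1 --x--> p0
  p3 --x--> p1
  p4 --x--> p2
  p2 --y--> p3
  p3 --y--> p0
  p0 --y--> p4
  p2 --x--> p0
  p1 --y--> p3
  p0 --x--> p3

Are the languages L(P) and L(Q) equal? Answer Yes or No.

Yes

Exploring the product automaton P × Q from the start pair (0, p0), following both machines on each input symbol, reaches 5 state pairs: (0, p0), (3, p3), (4, p4), (2, p1), (1, p2).
P accepts in {1, 2, 3} and Q accepts in {p1, p2, p3}. In every reachable pair the two components are either both accepting — (3, p3), (2, p1), (1, p2) — or both non-accepting, so no string is accepted by exactly one of the machines: L(P) \ L(Q) and L(Q) \ L(P) are both empty.
Hence every string is accepted by P iff it is accepted by Q, and the two languages coincide.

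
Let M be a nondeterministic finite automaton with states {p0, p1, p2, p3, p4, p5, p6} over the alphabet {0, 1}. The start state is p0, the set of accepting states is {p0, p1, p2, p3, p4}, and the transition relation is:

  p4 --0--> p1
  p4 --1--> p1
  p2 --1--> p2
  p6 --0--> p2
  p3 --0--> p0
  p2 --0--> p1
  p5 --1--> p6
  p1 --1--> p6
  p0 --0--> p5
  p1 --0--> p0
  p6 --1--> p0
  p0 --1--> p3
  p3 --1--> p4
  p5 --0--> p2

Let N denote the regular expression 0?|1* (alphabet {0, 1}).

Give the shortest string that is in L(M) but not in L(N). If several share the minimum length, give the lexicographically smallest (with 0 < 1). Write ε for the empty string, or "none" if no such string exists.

The string 00 is accepted by M but not by N.
No shorter string lies in the difference, and 00 is the lexicographically first length-2 string in L(M) \ L(N).

00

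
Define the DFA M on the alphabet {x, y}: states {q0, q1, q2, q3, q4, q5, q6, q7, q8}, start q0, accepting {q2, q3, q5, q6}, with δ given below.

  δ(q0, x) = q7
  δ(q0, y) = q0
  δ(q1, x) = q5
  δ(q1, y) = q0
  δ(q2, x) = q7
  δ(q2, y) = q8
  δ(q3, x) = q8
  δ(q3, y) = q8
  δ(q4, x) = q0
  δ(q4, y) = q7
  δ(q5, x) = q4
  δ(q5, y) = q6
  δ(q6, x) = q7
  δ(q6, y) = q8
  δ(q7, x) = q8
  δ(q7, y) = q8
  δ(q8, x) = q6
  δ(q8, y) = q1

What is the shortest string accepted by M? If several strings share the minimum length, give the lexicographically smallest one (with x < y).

xxx

A breadth-first search from q0 reaches an accepting state first via the path q0 → q7 → q8 → q6 on input xxx.
No string of length < 3 is accepted (BFS exhausts all shorter strings without reaching an accepting state), and xxx is the lexicographically least accepting string of length 3.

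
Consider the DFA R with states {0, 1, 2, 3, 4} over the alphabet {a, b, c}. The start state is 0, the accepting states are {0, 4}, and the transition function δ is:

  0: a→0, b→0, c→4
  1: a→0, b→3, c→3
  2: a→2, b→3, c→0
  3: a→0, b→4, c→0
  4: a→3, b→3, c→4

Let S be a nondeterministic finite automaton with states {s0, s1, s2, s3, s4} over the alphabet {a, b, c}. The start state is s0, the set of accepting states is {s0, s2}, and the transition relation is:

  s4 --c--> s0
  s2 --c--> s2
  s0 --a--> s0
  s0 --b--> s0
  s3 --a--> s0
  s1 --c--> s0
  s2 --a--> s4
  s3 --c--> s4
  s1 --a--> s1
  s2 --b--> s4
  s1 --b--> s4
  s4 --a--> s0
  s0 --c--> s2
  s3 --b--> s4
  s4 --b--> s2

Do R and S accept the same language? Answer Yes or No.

Exploring the product automaton R × S from the start pair (0, s0), following both machines on each input symbol, reaches 3 state pairs: (0, s0), (4, s2), (3, s4).
R accepts in {0, 4} and S accepts in {s0, s2}. In every reachable pair the two components are either both accepting — (0, s0), (4, s2) — or both non-accepting, so no string is accepted by exactly one of the machines: L(R) \ L(S) and L(S) \ L(R) are both empty.
Hence every string is accepted by R iff it is accepted by S, and the two languages coincide.

Yes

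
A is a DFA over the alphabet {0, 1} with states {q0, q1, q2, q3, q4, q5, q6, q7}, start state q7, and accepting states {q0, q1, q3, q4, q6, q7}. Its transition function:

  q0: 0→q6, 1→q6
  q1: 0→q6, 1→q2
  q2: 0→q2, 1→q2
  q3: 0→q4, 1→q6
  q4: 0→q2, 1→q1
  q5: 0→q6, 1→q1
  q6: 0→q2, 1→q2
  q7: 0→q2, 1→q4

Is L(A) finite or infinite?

The useful states (reachable from q7 and able to reach an accepting state) are {q1, q4, q6, q7}.
Restricted to these states the transition graph has no cycle, so every accepting path has bounded length and L is finite.

finite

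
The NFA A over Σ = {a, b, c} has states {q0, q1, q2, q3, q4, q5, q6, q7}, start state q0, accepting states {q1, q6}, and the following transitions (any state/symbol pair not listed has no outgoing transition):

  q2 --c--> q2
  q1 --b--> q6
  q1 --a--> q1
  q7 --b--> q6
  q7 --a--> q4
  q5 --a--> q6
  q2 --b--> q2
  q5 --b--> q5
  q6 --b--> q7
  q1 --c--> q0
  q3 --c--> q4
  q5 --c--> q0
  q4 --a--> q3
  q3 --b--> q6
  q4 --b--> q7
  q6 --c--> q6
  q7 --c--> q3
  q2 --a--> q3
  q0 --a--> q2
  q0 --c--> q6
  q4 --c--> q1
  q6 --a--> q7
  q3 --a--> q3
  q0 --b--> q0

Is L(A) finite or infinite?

infinite

State q0 is reachable from the start and can reach an accepting state, and it lies on the cycle q0 → q0.
Traversing that cycle any number of times yields accepted strings of unbounded length, so the language is infinite.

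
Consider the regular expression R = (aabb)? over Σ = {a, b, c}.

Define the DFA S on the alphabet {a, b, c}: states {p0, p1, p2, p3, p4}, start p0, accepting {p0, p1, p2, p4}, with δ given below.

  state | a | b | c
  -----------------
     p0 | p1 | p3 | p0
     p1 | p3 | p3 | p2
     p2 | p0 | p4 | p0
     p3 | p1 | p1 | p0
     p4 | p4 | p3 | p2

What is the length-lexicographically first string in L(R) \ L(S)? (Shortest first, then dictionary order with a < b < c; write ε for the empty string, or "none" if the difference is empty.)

aabb

The string aabb is accepted by R but not by S.
No shorter string lies in the difference, and aabb is the lexicographically first length-4 string in L(R) \ L(S).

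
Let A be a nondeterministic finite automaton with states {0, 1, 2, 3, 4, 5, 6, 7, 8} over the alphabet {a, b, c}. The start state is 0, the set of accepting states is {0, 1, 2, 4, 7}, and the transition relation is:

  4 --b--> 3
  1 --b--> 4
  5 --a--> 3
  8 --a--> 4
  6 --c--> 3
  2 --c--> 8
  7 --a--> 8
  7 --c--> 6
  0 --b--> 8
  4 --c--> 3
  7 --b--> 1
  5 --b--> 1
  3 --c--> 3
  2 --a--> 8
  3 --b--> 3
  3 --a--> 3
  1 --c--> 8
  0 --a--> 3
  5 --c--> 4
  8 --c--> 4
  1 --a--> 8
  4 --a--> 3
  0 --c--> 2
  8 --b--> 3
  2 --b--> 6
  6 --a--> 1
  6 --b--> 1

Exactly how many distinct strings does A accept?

20

The useful subgraph on states {0, 1, 2, 4, 6, 8} is acyclic, so L(A) is finite; the longest accepting path visits 6 useful states, giving maximum string length 5.
Counting accepting paths from 0 by length: 1 of length 0, 1 of length 1, 2 of length 2, 6 of length 3, 2 of length 4, 8 of length 5. Total 20.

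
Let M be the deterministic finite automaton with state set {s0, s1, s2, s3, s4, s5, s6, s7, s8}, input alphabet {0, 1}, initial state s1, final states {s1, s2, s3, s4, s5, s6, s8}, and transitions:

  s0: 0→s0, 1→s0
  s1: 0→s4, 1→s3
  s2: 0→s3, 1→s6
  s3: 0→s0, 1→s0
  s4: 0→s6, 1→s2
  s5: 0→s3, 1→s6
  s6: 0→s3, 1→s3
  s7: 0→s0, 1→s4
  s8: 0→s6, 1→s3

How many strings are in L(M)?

11

The useful subgraph on states {s1, s2, s3, s4, s6} is acyclic, so L(M) is finite; the longest accepting path visits 5 useful states, giving maximum string length 4.
Counting accepting paths from s1 by length: 1 of length 0, 2 of length 1, 2 of length 2, 4 of length 3, 2 of length 4. Total 11.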